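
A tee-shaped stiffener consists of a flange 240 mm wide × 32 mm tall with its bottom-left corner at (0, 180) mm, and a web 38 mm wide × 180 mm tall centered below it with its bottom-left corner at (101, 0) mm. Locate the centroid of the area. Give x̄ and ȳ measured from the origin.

Part | A | x̄ᵢ | ȳᵢ | A·x̄ᵢ | A·ȳᵢ
web | 6840.00 | 120.00 | 90.00 | 820800.00 | 615600.00
flange | 7680.00 | 120.00 | 196.00 | 921600.00 | 1505280.00
Σ | 14520.00 |  |  | 1742400.00 | 2120880.00
x̄ = 1742400.00 / 14520.00 = 120.00 mm
ȳ = 2120880.00 / 14520.00 = 146.07 mm

x̄ = 120.00 mm, ȳ = 146.07 mm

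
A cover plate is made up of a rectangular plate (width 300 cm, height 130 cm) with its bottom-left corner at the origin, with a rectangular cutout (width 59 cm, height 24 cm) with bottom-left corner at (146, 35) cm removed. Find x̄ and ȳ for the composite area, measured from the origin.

x̄ = 149.04 cm, ȳ = 65.68 cm

plate: A = 300 × 130 = 39000.00, centroid at (150.00, 65.00).
hole: A = −(59 × 24) = -1416.00, centroid at (175.50, 47.00).
ΣA = 37584.00 cm², ΣAx̄ = 5601492.00 cm³, ΣAȳ = 2468448.00 cm³.
x̄ = 5601492.00/37584.00 = 149.04 cm; ȳ = 2468448.00/37584.00 = 65.68 cm.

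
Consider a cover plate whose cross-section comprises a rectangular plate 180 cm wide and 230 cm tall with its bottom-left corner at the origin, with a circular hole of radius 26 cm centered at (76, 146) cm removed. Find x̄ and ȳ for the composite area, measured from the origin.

x̄ = 90.76 cm, ȳ = 113.32 cm

Part | A | x̄ᵢ | ȳᵢ | A·x̄ᵢ | A·ȳᵢ
plate | 41400.00 | 90.00 | 115.00 | 3726000.00 | 4761000.00
hole | -2123.72 | 76.00 | 146.00 | -161402.46 | -310062.63
Σ | 39276.28 |  |  | 3564597.54 | 4450937.37
x̄ = 3564597.54 / 39276.28 = 90.76 cm
ȳ = 4450937.37 / 39276.28 = 113.32 cm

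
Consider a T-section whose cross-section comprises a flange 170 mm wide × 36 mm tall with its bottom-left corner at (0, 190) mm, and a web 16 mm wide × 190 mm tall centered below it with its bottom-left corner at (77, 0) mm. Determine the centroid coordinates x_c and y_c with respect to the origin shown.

web: A = 16 × 190 = 3040.00, centroid at (85.00, 95.00).
flange: A = 170 × 36 = 6120.00, centroid at (85.00, 208.00).
ΣA = 9160.00 mm²
ΣAx_c = (3040.00)(85.00) + (6120.00)(85.00) = 778600.00 mm³
ΣAy_c = (3040.00)(95.00) + (6120.00)(208.00) = 1561760.00 mm³
x_c = 778600.00 / 9160.00 = 85.00 mm
y_c = 1561760.00 / 9160.00 = 170.50 mm

x_c = 85.00 mm, y_c = 170.50 mm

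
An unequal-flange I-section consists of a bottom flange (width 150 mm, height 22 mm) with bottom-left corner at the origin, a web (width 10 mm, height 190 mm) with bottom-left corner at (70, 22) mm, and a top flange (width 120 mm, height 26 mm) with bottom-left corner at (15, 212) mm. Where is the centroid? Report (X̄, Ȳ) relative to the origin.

bottom flange: A = 150 × 22 = 3300.00, centroid at (75.00, 11.00).
web: A = 10 × 190 = 1900.00, centroid at (75.00, 117.00).
top flange: A = 120 × 26 = 3120.00, centroid at (75.00, 225.00).
ΣA = 8320.00 mm², ΣAX̄ = 624000.00 mm³, ΣAȲ = 960600.00 mm³.
X̄ = 624000.00/8320.00 = 75.00 mm; Ȳ = 960600.00/8320.00 = 115.46 mm.

X̄ = 75.00 mm, Ȳ = 115.46 mm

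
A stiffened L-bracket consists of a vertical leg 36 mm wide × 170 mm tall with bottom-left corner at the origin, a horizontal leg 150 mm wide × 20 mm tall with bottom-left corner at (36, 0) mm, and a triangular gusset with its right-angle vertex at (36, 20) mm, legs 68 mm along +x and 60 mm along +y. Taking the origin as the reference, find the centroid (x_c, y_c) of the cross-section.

x_c = 50.43 mm, y_c = 56.61 mm

vertical leg: A = 36 × 170 = 6120.00, centroid at (18.00, 85.00).
horizontal leg: A = 150 × 20 = 3000.00, centroid at (111.00, 10.00).
gusset: A = ½·68·60 = 2040.00, centroid at (58.67, 40.00).
ΣA = 11160.00 mm², ΣAx_c = 562840.00 mm³, ΣAy_c = 631800.00 mm³.
x_c = 562840.00/11160.00 = 50.43 mm; y_c = 631800.00/11160.00 = 56.61 mm.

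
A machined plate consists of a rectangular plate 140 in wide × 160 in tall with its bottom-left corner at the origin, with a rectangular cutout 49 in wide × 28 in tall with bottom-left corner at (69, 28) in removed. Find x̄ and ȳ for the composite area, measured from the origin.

plate: A = 140 × 160 = 22400.00, centroid at (70.00, 80.00).
hole: A = −(49 × 28) = -1372.00, centroid at (93.50, 42.00).
ΣA = 21028.00 in², ΣAx̄ = 1439718.00 in³, ΣAȳ = 1734376.00 in³.
x̄ = 1439718.00/21028.00 = 68.47 in; ȳ = 1734376.00/21028.00 = 82.48 in.

x̄ = 68.47 in, ȳ = 82.48 in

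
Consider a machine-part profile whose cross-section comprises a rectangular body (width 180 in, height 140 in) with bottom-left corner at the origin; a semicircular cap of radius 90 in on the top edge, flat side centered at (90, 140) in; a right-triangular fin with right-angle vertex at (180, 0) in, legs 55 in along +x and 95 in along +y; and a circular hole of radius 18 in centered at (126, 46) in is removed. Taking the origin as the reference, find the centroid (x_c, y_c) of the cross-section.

rectangular body: A = 180 × 140 = 25200.00, centroid at (90.00, 70.00).
semicircular top: A = ½π·90² = 12723.45, centroid at (90.00, 178.20).
triangular fin: A = ½·55·95 = 2612.50, centroid at (198.33, 31.67).
hole: A = −π·18² = -1017.88, centroid at (126.00, 46.00).
ΣA = 39518.07 in²
ΣAx_c = (25200.00)(90.00) + (12723.45)(90.00) + (2612.50)(198.33) + (-1017.88)(126.00) = 3803003.98 in³
ΣAy_c = (25200.00)(70.00) + (12723.45)(178.20) + (2612.50)(31.67) + (-1017.88)(46.00) = 4067189.90 in³
x_c = 3803003.98 / 39518.07 = 96.23 in
y_c = 4067189.90 / 39518.07 = 102.92 in

x_c = 96.23 in, y_c = 102.92 in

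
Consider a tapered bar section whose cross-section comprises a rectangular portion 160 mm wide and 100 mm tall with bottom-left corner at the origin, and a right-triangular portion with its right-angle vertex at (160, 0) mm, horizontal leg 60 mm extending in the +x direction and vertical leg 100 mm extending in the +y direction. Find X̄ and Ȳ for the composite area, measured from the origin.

X̄ = 95.79 mm, Ȳ = 47.37 mm

rectangular portion: A = 160 × 100 = 16000.00, centroid at (80.00, 50.00).
triangular portion: A = ½·60·100 = 3000.00, centroid at (180.00, 33.33).
ΣA = 19000.00 mm²
ΣAX̄ = (16000.00)(80.00) + (3000.00)(180.00) = 1820000.00 mm³
ΣAȲ = (16000.00)(50.00) + (3000.00)(33.33) = 900000.00 mm³
X̄ = 1820000.00 / 19000.00 = 95.79 mm
Ȳ = 900000.00 / 19000.00 = 47.37 mm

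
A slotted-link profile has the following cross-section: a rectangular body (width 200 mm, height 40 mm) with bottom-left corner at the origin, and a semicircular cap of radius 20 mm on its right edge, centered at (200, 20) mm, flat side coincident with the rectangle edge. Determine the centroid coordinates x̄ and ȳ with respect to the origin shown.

x̄ = 107.90 mm, ȳ = 20.00 mm

rectangular body: A = 200 × 40 = 8000.00, centroid at (100.00, 20.00).
semicircular end: A = ½π·20² = 628.32, centroid at (208.49, 20.00).
ΣA = 8628.32 mm²
ΣAx̄ = (8000.00)(100.00) + (628.32)(208.49) = 930997.04 mm³
ΣAȳ = (8000.00)(20.00) + (628.32)(20.00) = 172566.37 mm³
x̄ = 930997.04 / 8628.32 = 107.90 mm
ȳ = 172566.37 / 8628.32 = 20.00 mm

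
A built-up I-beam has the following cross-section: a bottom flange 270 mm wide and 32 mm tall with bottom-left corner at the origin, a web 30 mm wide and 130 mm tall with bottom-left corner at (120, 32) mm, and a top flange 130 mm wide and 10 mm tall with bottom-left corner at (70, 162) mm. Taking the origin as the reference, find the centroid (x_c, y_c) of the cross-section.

bottom flange: A = 270 × 32 = 8640.00, centroid at (135.00, 16.00).
web: A = 30 × 130 = 3900.00, centroid at (135.00, 97.00).
top flange: A = 130 × 10 = 1300.00, centroid at (135.00, 167.00).
ΣA = 13840.00 mm², ΣAx_c = 1868400.00 mm³, ΣAy_c = 733640.00 mm³.
x_c = 1868400.00/13840.00 = 135.00 mm; y_c = 733640.00/13840.00 = 53.01 mm.

x_c = 135.00 mm, y_c = 53.01 mm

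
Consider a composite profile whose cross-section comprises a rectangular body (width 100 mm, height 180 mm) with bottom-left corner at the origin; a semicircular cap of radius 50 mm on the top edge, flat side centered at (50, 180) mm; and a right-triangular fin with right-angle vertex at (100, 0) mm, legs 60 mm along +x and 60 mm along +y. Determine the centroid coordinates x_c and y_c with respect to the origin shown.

Part | A | x̄ᵢ | ȳᵢ | A·x̄ᵢ | A·ȳᵢ
rectangular body | 18000.00 | 50.00 | 90.00 | 900000.00 | 1620000.00
semicircular top | 3926.99 | 50.00 | 201.22 | 196349.54 | 790191.68
triangular fin | 1800.00 | 120.00 | 20.00 | 216000.00 | 36000.00
Σ | 23726.99 |  |  | 1312349.54 | 2446191.68
x_c = 1312349.54 / 23726.99 = 55.31 mm
y_c = 2446191.68 / 23726.99 = 103.10 mm

x_c = 55.31 mm, y_c = 103.10 mm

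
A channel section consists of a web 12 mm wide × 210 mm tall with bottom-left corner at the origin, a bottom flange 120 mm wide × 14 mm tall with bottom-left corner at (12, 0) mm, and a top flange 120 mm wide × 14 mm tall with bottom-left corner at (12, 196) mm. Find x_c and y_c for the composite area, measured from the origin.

x_c = 43.71 mm, y_c = 105.00 mm

Part | A | x̄ᵢ | ȳᵢ | A·x̄ᵢ | A·ȳᵢ
web | 2520.00 | 6.00 | 105.00 | 15120.00 | 264600.00
bottom flange | 1680.00 | 72.00 | 7.00 | 120960.00 | 11760.00
top flange | 1680.00 | 72.00 | 203.00 | 120960.00 | 341040.00
Σ | 5880.00 |  |  | 257040.00 | 617400.00
x_c = 257040.00 / 5880.00 = 43.71 mm
y_c = 617400.00 / 5880.00 = 105.00 mm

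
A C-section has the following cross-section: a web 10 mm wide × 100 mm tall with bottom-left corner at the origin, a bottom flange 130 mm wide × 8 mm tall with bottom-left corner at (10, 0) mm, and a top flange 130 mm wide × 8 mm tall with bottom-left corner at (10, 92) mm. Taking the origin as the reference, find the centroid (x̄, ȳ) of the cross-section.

x̄ = 52.27 mm, ȳ = 50.00 mm

web: A = 10 × 100 = 1000.00, centroid at (5.00, 50.00).
bottom flange: A = 130 × 8 = 1040.00, centroid at (75.00, 4.00).
top flange: A = 130 × 8 = 1040.00, centroid at (75.00, 96.00).
ΣA = 3080.00 mm², ΣAx̄ = 161000.00 mm³, ΣAȳ = 154000.00 mm³.
x̄ = 161000.00/3080.00 = 52.27 mm; ȳ = 154000.00/3080.00 = 50.00 mm.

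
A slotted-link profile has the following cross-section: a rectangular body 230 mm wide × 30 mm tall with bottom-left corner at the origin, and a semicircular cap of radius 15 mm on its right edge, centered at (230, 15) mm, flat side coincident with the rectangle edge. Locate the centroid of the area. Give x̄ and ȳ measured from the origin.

rectangular body: A = 230 × 30 = 6900.00, centroid at (115.00, 15.00).
semicircular end: A = ½π·15² = 353.43, centroid at (236.37, 15.00).
ΣA = 7253.43 mm²
ΣAx̄ = (6900.00)(115.00) + (353.43)(236.37) = 877038.71 mm³
ΣAȳ = (6900.00)(15.00) + (353.43)(15.00) = 108801.44 mm³
x̄ = 877038.71 / 7253.43 = 120.91 mm
ȳ = 108801.44 / 7253.43 = 15.00 mm

x̄ = 120.91 mm, ȳ = 15.00 mm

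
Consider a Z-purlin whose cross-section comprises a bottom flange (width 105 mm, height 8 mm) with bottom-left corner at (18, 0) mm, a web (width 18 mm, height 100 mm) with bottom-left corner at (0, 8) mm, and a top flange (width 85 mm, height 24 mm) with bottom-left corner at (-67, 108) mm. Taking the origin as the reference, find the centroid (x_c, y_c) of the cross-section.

bottom flange: A = 105 × 8 = 840.00, centroid at (70.50, 4.00).
web: A = 18 × 100 = 1800.00, centroid at (9.00, 58.00).
top flange: A = 85 × 24 = 2040.00, centroid at (-24.50, 120.00).
ΣA = 4680.00 mm², ΣAx_c = 25440.00 mm³, ΣAy_c = 352560.00 mm³.
x_c = 25440.00/4680.00 = 5.44 mm; y_c = 352560.00/4680.00 = 75.33 mm.

x_c = 5.44 mm, y_c = 75.33 mm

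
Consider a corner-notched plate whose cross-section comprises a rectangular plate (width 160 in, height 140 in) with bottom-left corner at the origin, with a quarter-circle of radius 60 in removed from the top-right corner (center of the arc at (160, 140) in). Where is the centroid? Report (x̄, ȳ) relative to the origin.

x̄ = 72.12 in, ȳ = 63.57 in

plate: A = 160 × 140 = 22400.00, centroid at (80.00, 70.00).
removed quarter-circle: A = −¼π·60² = -2827.43, centroid at (134.54, 114.54).
ΣA = 19572.57 in², ΣAx̄ = 1411610.66 in³, ΣAȳ = 1244159.33 in³.
x̄ = 1411610.66/19572.57 = 72.12 in; ȳ = 1244159.33/19572.57 = 63.57 in.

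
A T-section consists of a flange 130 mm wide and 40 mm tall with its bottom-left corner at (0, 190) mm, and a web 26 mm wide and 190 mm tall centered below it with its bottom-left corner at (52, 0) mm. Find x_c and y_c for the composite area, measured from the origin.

Part | A | x̄ᵢ | ȳᵢ | A·x̄ᵢ | A·ȳᵢ
web | 4940.00 | 65.00 | 95.00 | 321100.00 | 469300.00
flange | 5200.00 | 65.00 | 210.00 | 338000.00 | 1092000.00
Σ | 10140.00 |  |  | 659100.00 | 1561300.00
x_c = 659100.00 / 10140.00 = 65.00 mm
y_c = 1561300.00 / 10140.00 = 153.97 mm

x_c = 65.00 mm, y_c = 153.97 mm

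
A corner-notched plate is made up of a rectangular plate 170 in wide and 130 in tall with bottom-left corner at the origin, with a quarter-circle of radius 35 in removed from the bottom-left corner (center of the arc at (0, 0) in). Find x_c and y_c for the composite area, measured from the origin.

x_c = 88.19 in, y_c = 67.28 in

plate: A = 170 × 130 = 22100.00, centroid at (85.00, 65.00).
removed quarter-circle: A = −¼π·35² = -962.11, centroid at (14.85, 14.85).
ΣA = 21137.89 in²
ΣAx_c = (22100.00)(85.00) + (-962.11)(14.85) = 1864208.33 in³
ΣAy_c = (22100.00)(65.00) + (-962.11)(14.85) = 1422208.33 in³
x_c = 1864208.33 / 21137.89 = 88.19 in
y_c = 1422208.33 / 21137.89 = 67.28 in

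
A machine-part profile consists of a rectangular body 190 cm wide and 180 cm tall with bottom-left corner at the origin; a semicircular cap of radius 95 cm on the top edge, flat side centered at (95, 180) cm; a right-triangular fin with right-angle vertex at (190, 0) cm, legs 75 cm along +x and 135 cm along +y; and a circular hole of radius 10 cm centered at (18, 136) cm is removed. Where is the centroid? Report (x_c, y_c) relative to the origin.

x_c = 106.89 cm, y_c = 120.22 cm

Part | A | x̄ᵢ | ȳᵢ | A·x̄ᵢ | A·ȳᵢ
rectangular body | 34200.00 | 95.00 | 90.00 | 3249000.00 | 3078000.00
semicircular top | 14176.44 | 95.00 | 220.32 | 1346761.50 | 3123341.97
triangular fin | 5062.50 | 215.00 | 45.00 | 1088437.50 | 227812.50
hole | -314.16 | 18.00 | 136.00 | -5654.87 | -42725.66
Σ | 53124.78 |  |  | 5678544.13 | 6386428.81
x_c = 5678544.13 / 53124.78 = 106.89 cm
y_c = 6386428.81 / 53124.78 = 120.22 cm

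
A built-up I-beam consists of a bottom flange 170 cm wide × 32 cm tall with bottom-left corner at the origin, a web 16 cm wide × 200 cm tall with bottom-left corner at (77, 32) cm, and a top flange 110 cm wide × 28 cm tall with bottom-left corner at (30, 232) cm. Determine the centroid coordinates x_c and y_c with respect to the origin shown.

x_c = 85.00 cm, y_c = 108.12 cm

bottom flange: A = 170 × 32 = 5440.00, centroid at (85.00, 16.00).
web: A = 16 × 200 = 3200.00, centroid at (85.00, 132.00).
top flange: A = 110 × 28 = 3080.00, centroid at (85.00, 246.00).
ΣA = 11720.00 cm², ΣAx_c = 996200.00 cm³, ΣAy_c = 1267120.00 cm³.
x_c = 996200.00/11720.00 = 85.00 cm; y_c = 1267120.00/11720.00 = 108.12 cm.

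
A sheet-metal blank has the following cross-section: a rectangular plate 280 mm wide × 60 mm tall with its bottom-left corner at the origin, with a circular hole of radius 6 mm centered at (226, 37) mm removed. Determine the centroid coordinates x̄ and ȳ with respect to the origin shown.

x̄ = 139.42 mm, ȳ = 29.95 mm

Part | A | x̄ᵢ | ȳᵢ | A·x̄ᵢ | A·ȳᵢ
plate | 16800.00 | 140.00 | 30.00 | 2352000.00 | 504000.00
hole | -113.10 | 226.00 | 37.00 | -25560.00 | -4184.60
Σ | 16686.90 |  |  | 2326440.00 | 499815.40
x̄ = 2326440.00 / 16686.90 = 139.42 mm
ȳ = 499815.40 / 16686.90 = 29.95 mm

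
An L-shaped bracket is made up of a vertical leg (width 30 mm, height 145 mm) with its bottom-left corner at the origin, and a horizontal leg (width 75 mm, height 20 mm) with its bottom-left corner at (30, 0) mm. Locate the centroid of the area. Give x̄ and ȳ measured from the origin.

x̄ = 28.46 mm, ȳ = 56.47 mm

vertical leg: A = 30 × 145 = 4350.00, centroid at (15.00, 72.50).
horizontal leg: A = 75 × 20 = 1500.00, centroid at (67.50, 10.00).
ΣA = 5850.00 mm²
ΣAx̄ = (4350.00)(15.00) + (1500.00)(67.50) = 166500.00 mm³
ΣAȳ = (4350.00)(72.50) + (1500.00)(10.00) = 330375.00 mm³
x̄ = 166500.00 / 5850.00 = 28.46 mm
ȳ = 330375.00 / 5850.00 = 56.47 mm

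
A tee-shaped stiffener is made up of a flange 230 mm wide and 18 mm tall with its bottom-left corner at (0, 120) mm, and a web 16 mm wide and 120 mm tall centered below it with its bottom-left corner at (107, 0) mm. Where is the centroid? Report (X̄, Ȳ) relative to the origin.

X̄ = 115.00 mm, Ȳ = 107.14 mm

web: A = 16 × 120 = 1920.00, centroid at (115.00, 60.00).
flange: A = 230 × 18 = 4140.00, centroid at (115.00, 129.00).
ΣA = 6060.00 mm², ΣAX̄ = 696900.00 mm³, ΣAȲ = 649260.00 mm³.
X̄ = 696900.00/6060.00 = 115.00 mm; Ȳ = 649260.00/6060.00 = 107.14 mm.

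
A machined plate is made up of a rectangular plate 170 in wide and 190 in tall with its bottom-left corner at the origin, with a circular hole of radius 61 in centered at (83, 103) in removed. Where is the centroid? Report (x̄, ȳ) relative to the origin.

Part | A | x̄ᵢ | ȳᵢ | A·x̄ᵢ | A·ȳᵢ
plate | 32300.00 | 85.00 | 95.00 | 2745500.00 | 3068500.00
hole | -11689.87 | 83.00 | 103.00 | -970258.90 | -1204056.23
Σ | 20610.13 |  |  | 1775241.10 | 1864443.77
x̄ = 1775241.10 / 20610.13 = 86.13 in
ȳ = 1864443.77 / 20610.13 = 90.46 in

x̄ = 86.13 in, ȳ = 90.46 in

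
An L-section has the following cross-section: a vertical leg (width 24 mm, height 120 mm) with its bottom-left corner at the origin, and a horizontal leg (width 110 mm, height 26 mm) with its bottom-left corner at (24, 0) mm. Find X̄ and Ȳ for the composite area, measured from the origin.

X̄ = 45.38 mm, Ȳ = 36.58 mm

vertical leg: A = 24 × 120 = 2880.00, centroid at (12.00, 60.00).
horizontal leg: A = 110 × 26 = 2860.00, centroid at (79.00, 13.00).
ΣA = 5740.00 mm², ΣAX̄ = 260500.00 mm³, ΣAȲ = 209980.00 mm³.
X̄ = 260500.00/5740.00 = 45.38 mm; Ȳ = 209980.00/5740.00 = 36.58 mm.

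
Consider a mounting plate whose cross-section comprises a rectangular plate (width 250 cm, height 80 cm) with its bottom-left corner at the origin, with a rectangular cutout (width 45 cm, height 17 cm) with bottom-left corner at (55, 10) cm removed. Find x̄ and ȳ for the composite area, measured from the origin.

x̄ = 126.89 cm, ȳ = 40.86 cm

plate: A = 250 × 80 = 20000.00, centroid at (125.00, 40.00).
hole: A = −(45 × 17) = -765.00, centroid at (77.50, 18.50).
ΣA = 19235.00 cm²
ΣAx̄ = (20000.00)(125.00) + (-765.00)(77.50) = 2440712.50 cm³
ΣAȳ = (20000.00)(40.00) + (-765.00)(18.50) = 785847.50 cm³
x̄ = 2440712.50 / 19235.00 = 126.89 cm
ȳ = 785847.50 / 19235.00 = 40.86 cm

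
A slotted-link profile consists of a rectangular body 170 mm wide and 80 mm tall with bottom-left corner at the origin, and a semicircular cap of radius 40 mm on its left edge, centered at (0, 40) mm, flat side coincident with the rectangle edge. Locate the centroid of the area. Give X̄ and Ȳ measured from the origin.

X̄ = 69.09 mm, Ȳ = 40.00 mm

rectangular body: A = 170 × 80 = 13600.00, centroid at (85.00, 40.00).
semicircular end: A = ½π·40² = 2513.27, centroid at (-16.98, 40.00).
ΣA = 16113.27 mm²
ΣAX̄ = (13600.00)(85.00) + (2513.27)(-16.98) = 1113333.33 mm³
ΣAȲ = (13600.00)(40.00) + (2513.27)(40.00) = 644530.96 mm³
X̄ = 1113333.33 / 16113.27 = 69.09 mm
Ȳ = 644530.96 / 16113.27 = 40.00 mm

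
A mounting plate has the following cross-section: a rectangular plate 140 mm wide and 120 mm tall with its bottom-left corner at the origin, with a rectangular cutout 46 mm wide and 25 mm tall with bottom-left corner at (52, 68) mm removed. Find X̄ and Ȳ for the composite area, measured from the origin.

X̄ = 69.63 mm, Ȳ = 58.49 mm

plate: A = 140 × 120 = 16800.00, centroid at (70.00, 60.00).
hole: A = −(46 × 25) = -1150.00, centroid at (75.00, 80.50).
ΣA = 15650.00 mm²
ΣAX̄ = (16800.00)(70.00) + (-1150.00)(75.00) = 1089750.00 mm³
ΣAȲ = (16800.00)(60.00) + (-1150.00)(80.50) = 915425.00 mm³
X̄ = 1089750.00 / 15650.00 = 69.63 mm
Ȳ = 915425.00 / 15650.00 = 58.49 mm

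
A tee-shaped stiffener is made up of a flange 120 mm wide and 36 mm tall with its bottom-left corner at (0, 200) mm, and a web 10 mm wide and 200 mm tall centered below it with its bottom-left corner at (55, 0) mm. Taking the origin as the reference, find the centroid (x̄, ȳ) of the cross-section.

x̄ = 60.00 mm, ȳ = 180.66 mm

web: A = 10 × 200 = 2000.00, centroid at (60.00, 100.00).
flange: A = 120 × 36 = 4320.00, centroid at (60.00, 218.00).
ΣA = 6320.00 mm², ΣAx̄ = 379200.00 mm³, ΣAȳ = 1141760.00 mm³.
x̄ = 379200.00/6320.00 = 60.00 mm; ȳ = 1141760.00/6320.00 = 180.66 mm.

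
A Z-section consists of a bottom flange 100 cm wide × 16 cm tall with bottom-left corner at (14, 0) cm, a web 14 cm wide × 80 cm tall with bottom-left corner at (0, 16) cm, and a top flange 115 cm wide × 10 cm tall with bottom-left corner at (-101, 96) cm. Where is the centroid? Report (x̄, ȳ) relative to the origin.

bottom flange: A = 100 × 16 = 1600.00, centroid at (64.00, 8.00).
web: A = 14 × 80 = 1120.00, centroid at (7.00, 56.00).
top flange: A = 115 × 10 = 1150.00, centroid at (-43.50, 101.00).
ΣA = 3870.00 cm²
ΣAx̄ = (1600.00)(64.00) + (1120.00)(7.00) + (1150.00)(-43.50) = 60215.00 cm³
ΣAȳ = (1600.00)(8.00) + (1120.00)(56.00) + (1150.00)(101.00) = 191670.00 cm³
x̄ = 60215.00 / 3870.00 = 15.56 cm
ȳ = 191670.00 / 3870.00 = 49.53 cm

x̄ = 15.56 cm, ȳ = 49.53 cm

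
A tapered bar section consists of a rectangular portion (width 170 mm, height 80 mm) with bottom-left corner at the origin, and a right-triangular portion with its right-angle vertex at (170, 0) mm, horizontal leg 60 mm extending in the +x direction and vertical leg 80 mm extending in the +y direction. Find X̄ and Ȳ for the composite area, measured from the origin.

rectangular portion: A = 170 × 80 = 13600.00, centroid at (85.00, 40.00).
triangular portion: A = ½·60·80 = 2400.00, centroid at (190.00, 26.67).
ΣA = 16000.00 mm²
ΣAX̄ = (13600.00)(85.00) + (2400.00)(190.00) = 1612000.00 mm³
ΣAȲ = (13600.00)(40.00) + (2400.00)(26.67) = 608000.00 mm³
X̄ = 1612000.00 / 16000.00 = 100.75 mm
Ȳ = 608000.00 / 16000.00 = 38.00 mm

X̄ = 100.75 mm, Ȳ = 38.00 mm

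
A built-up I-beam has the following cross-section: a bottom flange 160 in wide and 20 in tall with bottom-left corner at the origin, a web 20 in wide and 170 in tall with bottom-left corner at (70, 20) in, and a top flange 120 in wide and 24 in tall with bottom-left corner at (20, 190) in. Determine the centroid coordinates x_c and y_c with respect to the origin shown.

x_c = 80.00 in, y_c = 102.40 in

Part | A | x̄ᵢ | ȳᵢ | A·x̄ᵢ | A·ȳᵢ
bottom flange | 3200.00 | 80.00 | 10.00 | 256000.00 | 32000.00
web | 3400.00 | 80.00 | 105.00 | 272000.00 | 357000.00
top flange | 2880.00 | 80.00 | 202.00 | 230400.00 | 581760.00
Σ | 9480.00 |  |  | 758400.00 | 970760.00
x_c = 758400.00 / 9480.00 = 80.00 in
y_c = 970760.00 / 9480.00 = 102.40 in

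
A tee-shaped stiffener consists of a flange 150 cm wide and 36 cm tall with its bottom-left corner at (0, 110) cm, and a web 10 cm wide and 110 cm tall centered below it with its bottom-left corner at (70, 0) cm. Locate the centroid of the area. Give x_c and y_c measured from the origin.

Part | A | x̄ᵢ | ȳᵢ | A·x̄ᵢ | A·ȳᵢ
web | 1100.00 | 75.00 | 55.00 | 82500.00 | 60500.00
flange | 5400.00 | 75.00 | 128.00 | 405000.00 | 691200.00
Σ | 6500.00 |  |  | 487500.00 | 751700.00
x_c = 487500.00 / 6500.00 = 75.00 cm
y_c = 751700.00 / 6500.00 = 115.65 cm

x_c = 75.00 cm, y_c = 115.65 cm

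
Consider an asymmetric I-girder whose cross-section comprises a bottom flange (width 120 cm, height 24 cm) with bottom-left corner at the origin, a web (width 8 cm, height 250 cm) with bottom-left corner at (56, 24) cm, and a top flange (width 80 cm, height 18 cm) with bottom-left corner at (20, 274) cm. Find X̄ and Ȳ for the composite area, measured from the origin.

Part | A | x̄ᵢ | ȳᵢ | A·x̄ᵢ | A·ȳᵢ
bottom flange | 2880.00 | 60.00 | 12.00 | 172800.00 | 34560.00
web | 2000.00 | 60.00 | 149.00 | 120000.00 | 298000.00
top flange | 1440.00 | 60.00 | 283.00 | 86400.00 | 407520.00
Σ | 6320.00 |  |  | 379200.00 | 740080.00
X̄ = 379200.00 / 6320.00 = 60.00 cm
Ȳ = 740080.00 / 6320.00 = 117.10 cm

X̄ = 60.00 cm, Ȳ = 117.10 cm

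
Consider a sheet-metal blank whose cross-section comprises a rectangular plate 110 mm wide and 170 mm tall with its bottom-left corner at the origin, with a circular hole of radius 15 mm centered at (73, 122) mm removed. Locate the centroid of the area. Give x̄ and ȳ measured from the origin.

x̄ = 54.29 mm, ȳ = 83.55 mm

plate: A = 110 × 170 = 18700.00, centroid at (55.00, 85.00).
hole: A = −π·15² = -706.86, centroid at (73.00, 122.00).
ΣA = 17993.14 mm²
ΣAx̄ = (18700.00)(55.00) + (-706.86)(73.00) = 976899.34 mm³
ΣAȳ = (18700.00)(85.00) + (-706.86)(122.00) = 1503263.28 mm³
x̄ = 976899.34 / 17993.14 = 54.29 mm
ȳ = 1503263.28 / 17993.14 = 83.55 mm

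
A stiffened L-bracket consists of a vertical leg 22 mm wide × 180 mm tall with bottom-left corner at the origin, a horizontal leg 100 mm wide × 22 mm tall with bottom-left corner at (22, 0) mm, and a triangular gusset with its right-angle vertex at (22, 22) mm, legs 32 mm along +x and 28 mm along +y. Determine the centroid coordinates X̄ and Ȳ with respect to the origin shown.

X̄ = 32.78 mm, Ȳ = 59.72 mm

vertical leg: A = 22 × 180 = 3960.00, centroid at (11.00, 90.00).
horizontal leg: A = 100 × 22 = 2200.00, centroid at (72.00, 11.00).
gusset: A = ½·32·28 = 448.00, centroid at (32.67, 31.33).
ΣA = 6608.00 mm², ΣAX̄ = 216594.67 mm³, ΣAȲ = 394637.33 mm³.
X̄ = 216594.67/6608.00 = 32.78 mm; Ȳ = 394637.33/6608.00 = 59.72 mm.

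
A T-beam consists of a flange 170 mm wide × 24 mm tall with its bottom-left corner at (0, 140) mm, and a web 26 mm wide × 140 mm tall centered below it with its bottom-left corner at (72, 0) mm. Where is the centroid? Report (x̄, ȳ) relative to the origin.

web: A = 26 × 140 = 3640.00, centroid at (85.00, 70.00).
flange: A = 170 × 24 = 4080.00, centroid at (85.00, 152.00).
ΣA = 7720.00 mm², ΣAx̄ = 656200.00 mm³, ΣAȳ = 874960.00 mm³.
x̄ = 656200.00/7720.00 = 85.00 mm; ȳ = 874960.00/7720.00 = 113.34 mm.

x̄ = 85.00 mm, ȳ = 113.34 mm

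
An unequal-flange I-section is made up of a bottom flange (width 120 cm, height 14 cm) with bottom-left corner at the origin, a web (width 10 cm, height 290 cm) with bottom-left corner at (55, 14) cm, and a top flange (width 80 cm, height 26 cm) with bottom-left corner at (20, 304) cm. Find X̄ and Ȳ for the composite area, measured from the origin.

bottom flange: A = 120 × 14 = 1680.00, centroid at (60.00, 7.00).
web: A = 10 × 290 = 2900.00, centroid at (60.00, 159.00).
top flange: A = 80 × 26 = 2080.00, centroid at (60.00, 317.00).
ΣA = 6660.00 cm², ΣAX̄ = 399600.00 cm³, ΣAȲ = 1132220.00 cm³.
X̄ = 399600.00/6660.00 = 60.00 cm; Ȳ = 1132220.00/6660.00 = 170.00 cm.

X̄ = 60.00 cm, Ȳ = 170.00 cm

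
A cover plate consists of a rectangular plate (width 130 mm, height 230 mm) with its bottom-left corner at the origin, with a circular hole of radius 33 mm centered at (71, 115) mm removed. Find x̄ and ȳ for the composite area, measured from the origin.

x̄ = 64.22 mm, ȳ = 115.00 mm

plate: A = 130 × 230 = 29900.00, centroid at (65.00, 115.00).
hole: A = −π·33² = -3421.19, centroid at (71.00, 115.00).
ΣA = 26478.81 mm², ΣAx̄ = 1700595.20 mm³, ΣAȳ = 3045062.64 mm³.
x̄ = 1700595.20/26478.81 = 64.22 mm; ȳ = 3045062.64/26478.81 = 115.00 mm.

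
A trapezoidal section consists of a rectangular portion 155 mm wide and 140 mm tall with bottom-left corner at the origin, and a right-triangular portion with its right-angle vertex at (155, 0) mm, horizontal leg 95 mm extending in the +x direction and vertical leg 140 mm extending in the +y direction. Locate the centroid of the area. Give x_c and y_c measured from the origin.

rectangular portion: A = 155 × 140 = 21700.00, centroid at (77.50, 70.00).
triangular portion: A = ½·95·140 = 6650.00, centroid at (186.67, 46.67).
ΣA = 28350.00 mm²
ΣAx_c = (21700.00)(77.50) + (6650.00)(186.67) = 2923083.33 mm³
ΣAy_c = (21700.00)(70.00) + (6650.00)(46.67) = 1829333.33 mm³
x_c = 2923083.33 / 28350.00 = 103.11 mm
y_c = 1829333.33 / 28350.00 = 64.53 mm

x_c = 103.11 mm, y_c = 64.53 mm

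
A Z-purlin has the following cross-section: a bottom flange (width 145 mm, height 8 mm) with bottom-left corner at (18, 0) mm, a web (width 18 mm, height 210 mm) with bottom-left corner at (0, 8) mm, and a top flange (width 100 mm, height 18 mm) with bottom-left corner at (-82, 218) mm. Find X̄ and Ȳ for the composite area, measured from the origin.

bottom flange: A = 145 × 8 = 1160.00, centroid at (90.50, 4.00).
web: A = 18 × 210 = 3780.00, centroid at (9.00, 113.00).
top flange: A = 100 × 18 = 1800.00, centroid at (-32.00, 227.00).
ΣA = 6740.00 mm²
ΣAX̄ = (1160.00)(90.50) + (3780.00)(9.00) + (1800.00)(-32.00) = 81400.00 mm³
ΣAȲ = (1160.00)(4.00) + (3780.00)(113.00) + (1800.00)(227.00) = 840380.00 mm³
X̄ = 81400.00 / 6740.00 = 12.08 mm
Ȳ = 840380.00 / 6740.00 = 124.69 mm

X̄ = 12.08 mm, Ȳ = 124.69 mm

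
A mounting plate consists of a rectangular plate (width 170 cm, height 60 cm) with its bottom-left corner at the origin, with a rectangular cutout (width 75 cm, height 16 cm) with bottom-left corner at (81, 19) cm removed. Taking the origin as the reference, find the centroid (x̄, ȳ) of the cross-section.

x̄ = 80.53 cm, ȳ = 30.40 cm

Part | A | x̄ᵢ | ȳᵢ | A·x̄ᵢ | A·ȳᵢ
plate | 10200.00 | 85.00 | 30.00 | 867000.00 | 306000.00
hole | -1200.00 | 118.50 | 27.00 | -142200.00 | -32400.00
Σ | 9000.00 |  |  | 724800.00 | 273600.00
x̄ = 724800.00 / 9000.00 = 80.53 cm
ȳ = 273600.00 / 9000.00 = 30.40 cm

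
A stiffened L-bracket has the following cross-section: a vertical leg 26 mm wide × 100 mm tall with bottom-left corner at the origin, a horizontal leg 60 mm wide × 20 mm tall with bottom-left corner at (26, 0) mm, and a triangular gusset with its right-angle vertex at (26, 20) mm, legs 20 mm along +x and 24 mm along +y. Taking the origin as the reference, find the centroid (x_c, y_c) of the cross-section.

vertical leg: A = 26 × 100 = 2600.00, centroid at (13.00, 50.00).
horizontal leg: A = 60 × 20 = 1200.00, centroid at (56.00, 10.00).
gusset: A = ½·20·24 = 240.00, centroid at (32.67, 28.00).
ΣA = 4040.00 mm²
ΣAx_c = (2600.00)(13.00) + (1200.00)(56.00) + (240.00)(32.67) = 108840.00 mm³
ΣAy_c = (2600.00)(50.00) + (1200.00)(10.00) + (240.00)(28.00) = 148720.00 mm³
x_c = 108840.00 / 4040.00 = 26.94 mm
y_c = 148720.00 / 4040.00 = 36.81 mm

x_c = 26.94 mm, y_c = 36.81 mm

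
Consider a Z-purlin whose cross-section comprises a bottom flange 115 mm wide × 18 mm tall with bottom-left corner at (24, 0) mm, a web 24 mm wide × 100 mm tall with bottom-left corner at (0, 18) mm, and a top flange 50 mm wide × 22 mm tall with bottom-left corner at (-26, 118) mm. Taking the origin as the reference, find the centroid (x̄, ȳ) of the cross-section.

bottom flange: A = 115 × 18 = 2070.00, centroid at (81.50, 9.00).
web: A = 24 × 100 = 2400.00, centroid at (12.00, 68.00).
top flange: A = 50 × 22 = 1100.00, centroid at (-1.00, 129.00).
ΣA = 5570.00 mm²
ΣAx̄ = (2070.00)(81.50) + (2400.00)(12.00) + (1100.00)(-1.00) = 196405.00 mm³
ΣAȳ = (2070.00)(9.00) + (2400.00)(68.00) + (1100.00)(129.00) = 323730.00 mm³
x̄ = 196405.00 / 5570.00 = 35.26 mm
ȳ = 323730.00 / 5570.00 = 58.12 mm

x̄ = 35.26 mm, ȳ = 58.12 mm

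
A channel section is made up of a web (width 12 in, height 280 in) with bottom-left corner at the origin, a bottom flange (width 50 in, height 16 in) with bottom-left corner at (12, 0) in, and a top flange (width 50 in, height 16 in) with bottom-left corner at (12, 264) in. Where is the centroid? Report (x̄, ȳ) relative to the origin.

web: A = 12 × 280 = 3360.00, centroid at (6.00, 140.00).
bottom flange: A = 50 × 16 = 800.00, centroid at (37.00, 8.00).
top flange: A = 50 × 16 = 800.00, centroid at (37.00, 272.00).
ΣA = 4960.00 in²
ΣAx̄ = (3360.00)(6.00) + (800.00)(37.00) + (800.00)(37.00) = 79360.00 in³
ΣAȳ = (3360.00)(140.00) + (800.00)(8.00) + (800.00)(272.00) = 694400.00 in³
x̄ = 79360.00 / 4960.00 = 16.00 in
ȳ = 694400.00 / 4960.00 = 140.00 in

x̄ = 16.00 in, ȳ = 140.00 in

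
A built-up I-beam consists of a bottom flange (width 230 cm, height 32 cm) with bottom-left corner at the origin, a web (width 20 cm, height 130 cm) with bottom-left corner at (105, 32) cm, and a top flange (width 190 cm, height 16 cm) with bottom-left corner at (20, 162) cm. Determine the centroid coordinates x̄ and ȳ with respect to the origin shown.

x̄ = 115.00 cm, ȳ = 68.21 cm

bottom flange: A = 230 × 32 = 7360.00, centroid at (115.00, 16.00).
web: A = 20 × 130 = 2600.00, centroid at (115.00, 97.00).
top flange: A = 190 × 16 = 3040.00, centroid at (115.00, 170.00).
ΣA = 13000.00 cm²
ΣAx̄ = (7360.00)(115.00) + (2600.00)(115.00) + (3040.00)(115.00) = 1495000.00 cm³
ΣAȳ = (7360.00)(16.00) + (2600.00)(97.00) + (3040.00)(170.00) = 886760.00 cm³
x̄ = 1495000.00 / 13000.00 = 115.00 cm
ȳ = 886760.00 / 13000.00 = 68.21 cm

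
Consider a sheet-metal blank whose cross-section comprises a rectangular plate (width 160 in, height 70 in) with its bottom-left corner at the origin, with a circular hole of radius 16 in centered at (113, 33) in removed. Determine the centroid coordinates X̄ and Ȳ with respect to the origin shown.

plate: A = 160 × 70 = 11200.00, centroid at (80.00, 35.00).
hole: A = −π·16² = -804.25, centroid at (113.00, 33.00).
ΣA = 10395.75 in²
ΣAX̄ = (11200.00)(80.00) + (-804.25)(113.00) = 805120.01 in³
ΣAȲ = (11200.00)(35.00) + (-804.25)(33.00) = 365459.83 in³
X̄ = 805120.01 / 10395.75 = 77.45 in
Ȳ = 365459.83 / 10395.75 = 35.15 in

X̄ = 77.45 in, Ȳ = 35.15 in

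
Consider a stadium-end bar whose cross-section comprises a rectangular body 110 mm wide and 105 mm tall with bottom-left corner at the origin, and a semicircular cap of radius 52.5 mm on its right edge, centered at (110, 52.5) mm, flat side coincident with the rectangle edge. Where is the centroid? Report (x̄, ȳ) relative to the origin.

Part | A | x̄ᵢ | ȳᵢ | A·x̄ᵢ | A·ȳᵢ
rectangular body | 11550.00 | 55.00 | 52.50 | 635250.00 | 606375.00
semicircular end | 4329.51 | 132.28 | 52.50 | 572714.56 | 227299.14
Σ | 15879.51 |  |  | 1207964.56 | 833674.14
x̄ = 1207964.56 / 15879.51 = 76.07 mm
ȳ = 833674.14 / 15879.51 = 52.50 mm

x̄ = 76.07 mm, ȳ = 52.50 mm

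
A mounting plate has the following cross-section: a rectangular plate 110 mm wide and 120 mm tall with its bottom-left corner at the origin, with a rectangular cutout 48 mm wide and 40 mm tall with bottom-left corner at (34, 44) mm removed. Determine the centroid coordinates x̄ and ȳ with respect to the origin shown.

x̄ = 54.49 mm, ȳ = 59.32 mm

plate: A = 110 × 120 = 13200.00, centroid at (55.00, 60.00).
hole: A = −(48 × 40) = -1920.00, centroid at (58.00, 64.00).
ΣA = 11280.00 mm², ΣAx̄ = 614640.00 mm³, ΣAȳ = 669120.00 mm³.
x̄ = 614640.00/11280.00 = 54.49 mm; ȳ = 669120.00/11280.00 = 59.32 mm.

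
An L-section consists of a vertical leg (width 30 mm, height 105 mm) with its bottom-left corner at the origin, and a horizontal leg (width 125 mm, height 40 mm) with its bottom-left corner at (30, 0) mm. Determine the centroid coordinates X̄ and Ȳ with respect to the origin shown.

X̄ = 62.55 mm, Ȳ = 32.56 mm

Part | A | x̄ᵢ | ȳᵢ | A·x̄ᵢ | A·ȳᵢ
vertical leg | 3150.00 | 15.00 | 52.50 | 47250.00 | 165375.00
horizontal leg | 5000.00 | 92.50 | 20.00 | 462500.00 | 100000.00
Σ | 8150.00 |  |  | 509750.00 | 265375.00
X̄ = 509750.00 / 8150.00 = 62.55 mm
Ȳ = 265375.00 / 8150.00 = 32.56 mm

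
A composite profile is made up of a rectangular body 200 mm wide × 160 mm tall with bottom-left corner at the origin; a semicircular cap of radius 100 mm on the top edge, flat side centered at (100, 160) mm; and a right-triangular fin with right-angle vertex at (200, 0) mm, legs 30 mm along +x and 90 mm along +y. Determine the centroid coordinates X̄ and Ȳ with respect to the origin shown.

X̄ = 103.03 mm, Ȳ = 117.83 mm

Part | A | x̄ᵢ | ȳᵢ | A·x̄ᵢ | A·ȳᵢ
rectangular body | 32000.00 | 100.00 | 80.00 | 3200000.00 | 2560000.00
semicircular top | 15707.96 | 100.00 | 202.44 | 1570796.33 | 3179940.79
triangular fin | 1350.00 | 210.00 | 30.00 | 283500.00 | 40500.00
Σ | 49057.96 |  |  | 5054296.33 | 5780440.79
X̄ = 5054296.33 / 49057.96 = 103.03 mm
Ȳ = 5780440.79 / 49057.96 = 117.83 mm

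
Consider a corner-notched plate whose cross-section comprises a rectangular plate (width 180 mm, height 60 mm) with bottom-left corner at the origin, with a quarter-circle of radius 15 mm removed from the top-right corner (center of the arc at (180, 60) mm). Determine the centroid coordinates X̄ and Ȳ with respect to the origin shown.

plate: A = 180 × 60 = 10800.00, centroid at (90.00, 30.00).
removed quarter-circle: A = −¼π·15² = -176.71, centroid at (173.63, 53.63).
ΣA = 10623.29 mm², ΣAX̄ = 941316.37 mm³, ΣAȲ = 314522.12 mm³.
X̄ = 941316.37/10623.29 = 88.61 mm; Ȳ = 314522.12/10623.29 = 29.61 mm.

X̄ = 88.61 mm, Ȳ = 29.61 mm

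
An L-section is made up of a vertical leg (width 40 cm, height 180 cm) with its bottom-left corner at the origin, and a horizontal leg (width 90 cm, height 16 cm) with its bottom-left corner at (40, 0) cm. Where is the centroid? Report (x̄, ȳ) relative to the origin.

vertical leg: A = 40 × 180 = 7200.00, centroid at (20.00, 90.00).
horizontal leg: A = 90 × 16 = 1440.00, centroid at (85.00, 8.00).
ΣA = 8640.00 cm², ΣAx̄ = 266400.00 cm³, ΣAȳ = 659520.00 cm³.
x̄ = 266400.00/8640.00 = 30.83 cm; ȳ = 659520.00/8640.00 = 76.33 cm.

x̄ = 30.83 cm, ȳ = 76.33 cm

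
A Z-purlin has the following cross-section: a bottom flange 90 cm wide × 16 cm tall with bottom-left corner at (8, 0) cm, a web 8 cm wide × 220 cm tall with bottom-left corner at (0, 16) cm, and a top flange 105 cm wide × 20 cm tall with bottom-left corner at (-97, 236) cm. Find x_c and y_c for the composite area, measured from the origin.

x_c = -1.90 cm, y_c = 141.49 cm

bottom flange: A = 90 × 16 = 1440.00, centroid at (53.00, 8.00).
web: A = 8 × 220 = 1760.00, centroid at (4.00, 126.00).
top flange: A = 105 × 20 = 2100.00, centroid at (-44.50, 246.00).
ΣA = 5300.00 cm²
ΣAx_c = (1440.00)(53.00) + (1760.00)(4.00) + (2100.00)(-44.50) = -10090.00 cm³
ΣAy_c = (1440.00)(8.00) + (1760.00)(126.00) + (2100.00)(246.00) = 749880.00 cm³
x_c = -10090.00 / 5300.00 = -1.90 cm
y_c = 749880.00 / 5300.00 = 141.49 cm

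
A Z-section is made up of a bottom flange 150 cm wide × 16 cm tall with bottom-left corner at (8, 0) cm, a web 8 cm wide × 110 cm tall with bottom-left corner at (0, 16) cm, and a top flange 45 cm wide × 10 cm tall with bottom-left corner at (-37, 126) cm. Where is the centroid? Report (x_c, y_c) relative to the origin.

Part | A | x̄ᵢ | ȳᵢ | A·x̄ᵢ | A·ȳᵢ
bottom flange | 2400.00 | 83.00 | 8.00 | 199200.00 | 19200.00
web | 880.00 | 4.00 | 71.00 | 3520.00 | 62480.00
top flange | 450.00 | -14.50 | 131.00 | -6525.00 | 58950.00
Σ | 3730.00 |  |  | 196195.00 | 140630.00
x_c = 196195.00 / 3730.00 = 52.60 cm
y_c = 140630.00 / 3730.00 = 37.70 cm

x_c = 52.60 cm, y_c = 37.70 cm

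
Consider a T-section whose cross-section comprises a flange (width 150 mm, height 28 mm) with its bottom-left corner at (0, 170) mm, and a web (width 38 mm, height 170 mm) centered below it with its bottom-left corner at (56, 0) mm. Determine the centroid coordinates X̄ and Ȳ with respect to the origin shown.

X̄ = 75.00 mm, Ȳ = 124.01 mm

web: A = 38 × 170 = 6460.00, centroid at (75.00, 85.00).
flange: A = 150 × 28 = 4200.00, centroid at (75.00, 184.00).
ΣA = 10660.00 mm², ΣAX̄ = 799500.00 mm³, ΣAȲ = 1321900.00 mm³.
X̄ = 799500.00/10660.00 = 75.00 mm; Ȳ = 1321900.00/10660.00 = 124.01 mm.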